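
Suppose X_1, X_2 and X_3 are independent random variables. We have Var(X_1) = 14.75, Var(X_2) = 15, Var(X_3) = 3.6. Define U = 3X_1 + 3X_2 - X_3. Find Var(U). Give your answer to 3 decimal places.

271.350

By independence, Var(U) = (3)²Var(X_1) + (3)²Var(X_2) + (-1)²Var(X_3)
= (3)²·14.75 + (3)²·15 + (-1)²·3.6 = 271.35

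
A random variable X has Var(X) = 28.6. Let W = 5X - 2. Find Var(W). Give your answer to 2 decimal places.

715.00

Var(5X - 2) = (5)²·Var(X) = 25·28.6 = 715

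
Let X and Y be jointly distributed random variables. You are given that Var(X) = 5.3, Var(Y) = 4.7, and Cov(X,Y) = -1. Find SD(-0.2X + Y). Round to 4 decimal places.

2.3048

Var(-0.2X + Y) = (-0.2)²·Var(X) + (1)²·Var(Y) + 2·(-0.2)·(1)·Cov(X,Y)
= 0.04·5.3 + 1·4.7 + -0.4·-1 = 5.312
SD(-0.2X + Y) = √5.312 ≈ 2.3048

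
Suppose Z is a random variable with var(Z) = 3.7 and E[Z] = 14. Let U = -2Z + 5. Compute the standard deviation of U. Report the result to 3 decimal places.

var(-2Z + 5) = (-2)²·3.7 = 14.8
σ(U) = √14.8 ≈ 3.847

3.847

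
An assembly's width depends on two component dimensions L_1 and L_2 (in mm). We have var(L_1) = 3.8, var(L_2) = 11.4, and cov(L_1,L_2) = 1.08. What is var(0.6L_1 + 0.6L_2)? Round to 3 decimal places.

var(0.6L_1 + 0.6L_2) = (0.6)²·var(L_1) + (0.6)²·var(L_2) + 2·(0.6)·(0.6)·cov(L_1,L_2)
= 0.36·3.8 + 0.36·11.4 + 0.72·1.08 = 6.2496

6.250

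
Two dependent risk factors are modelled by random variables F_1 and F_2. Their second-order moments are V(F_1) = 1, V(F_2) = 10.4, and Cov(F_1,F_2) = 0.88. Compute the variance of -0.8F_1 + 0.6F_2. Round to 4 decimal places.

V(-0.8F_1 + 0.6F_2) = (-0.8)²·V(F_1) + (0.6)²·V(F_2) + 2·(-0.8)·(0.6)·Cov(F_1,F_2)
= 0.64·1 + 0.36·10.4 + -0.96·0.88 = 3.5392

3.5392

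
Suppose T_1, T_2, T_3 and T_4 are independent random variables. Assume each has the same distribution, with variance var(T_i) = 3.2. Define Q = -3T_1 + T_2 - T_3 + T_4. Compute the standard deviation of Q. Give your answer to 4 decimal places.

6.1968

By independence, var(Q) = (-3)²var(T_1) + (1)²var(T_2) + (-1)²var(T_3) + (1)²var(T_4)
= (-3)²·3.2 + (1)²·3.2 + (-1)²·3.2 + (1)²·3.2 = 38.4
SD(Q) = √38.4 ≈ 6.1968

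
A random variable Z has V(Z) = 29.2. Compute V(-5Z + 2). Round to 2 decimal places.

V(-5Z + 2) = (-5)²·V(Z) = 25·29.2 = 730

730.00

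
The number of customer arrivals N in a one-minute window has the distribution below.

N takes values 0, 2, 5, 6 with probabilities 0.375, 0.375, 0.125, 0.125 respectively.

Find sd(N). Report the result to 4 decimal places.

2.1469

E[N] = (0)(0.375) + (2)(0.375) + (5)(0.125) + (6)(0.125) = 2.125
E[N²] = (0)²(0.375) + (2)²(0.375) + (5)²(0.125) + (6)²(0.125) = 9.125
Var(N) = E[N²] − (E[N])² = 9.125 − (2.125)² = 4.609375
sd(N) = √4.609375 ≈ 2.1469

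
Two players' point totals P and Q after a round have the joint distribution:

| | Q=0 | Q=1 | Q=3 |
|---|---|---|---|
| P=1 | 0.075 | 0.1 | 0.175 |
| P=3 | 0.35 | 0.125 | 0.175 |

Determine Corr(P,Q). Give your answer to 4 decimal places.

E[P] = 2.3,  E[Q] = 1.275
E[PQ] = 2.575
cov(P,Q) = E[PQ] − E[P]E[Q] = 2.575 − (2.3)(1.275) = -0.3575
Var(P) = 0.91,  Var(Q) = 1.749375
ρ = -0.3575 / √(0.91·1.749375) ≈ -0.2833

-0.2833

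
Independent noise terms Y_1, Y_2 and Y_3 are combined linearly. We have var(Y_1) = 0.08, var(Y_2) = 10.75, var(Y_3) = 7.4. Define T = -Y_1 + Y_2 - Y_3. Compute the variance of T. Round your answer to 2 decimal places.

By independence, var(T) = (-1)²var(Y_1) + (1)²var(Y_2) + (-1)²var(Y_3)
= (-1)²·0.08 + (1)²·10.75 + (-1)²·7.4 = 18.23

18.23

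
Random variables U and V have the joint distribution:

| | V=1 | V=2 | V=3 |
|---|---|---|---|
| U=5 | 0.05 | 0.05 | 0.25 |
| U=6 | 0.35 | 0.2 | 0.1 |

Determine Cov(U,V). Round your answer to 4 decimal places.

-0.2175

E[U] = 5.65,  E[V] = 1.95
E[UV] = 10.8
Cov(U,V) = E[UV] − E[U]E[V] = 10.8 − (5.65)(1.95) = -0.2175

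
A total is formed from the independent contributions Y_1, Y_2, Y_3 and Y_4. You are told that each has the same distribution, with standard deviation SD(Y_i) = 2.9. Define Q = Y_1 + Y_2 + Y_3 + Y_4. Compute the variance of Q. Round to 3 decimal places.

Var(Y_i) = (2.9)² = 8.41
By independence, Var(Q) = (1)²Var(Y_1) + (1)²Var(Y_2) + (1)²Var(Y_3) + (1)²Var(Y_4)
= (1)²·8.41 + (1)²·8.41 + (1)²·8.41 + (1)²·8.41 = 33.64

33.640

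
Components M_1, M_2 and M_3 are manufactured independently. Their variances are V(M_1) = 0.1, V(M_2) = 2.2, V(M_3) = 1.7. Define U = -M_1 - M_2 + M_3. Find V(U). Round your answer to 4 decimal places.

By independence, V(U) = (-1)²V(M_1) + (-1)²V(M_2) + (1)²V(M_3)
= (-1)²·0.1 + (-1)²·2.2 + (1)²·1.7 = 4

4.0000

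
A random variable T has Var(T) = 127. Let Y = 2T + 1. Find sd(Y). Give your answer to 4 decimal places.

Var(2T + 1) = (2)²·127 = 508
sd(Y) = √508 ≈ 22.5389

22.5389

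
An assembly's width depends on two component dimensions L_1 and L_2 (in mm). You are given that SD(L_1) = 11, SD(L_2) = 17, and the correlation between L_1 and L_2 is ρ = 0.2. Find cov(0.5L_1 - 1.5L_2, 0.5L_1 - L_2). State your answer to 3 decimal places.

Var(L_1) = (11)² = 121;  Var(L_2) = (17)² = 289
cov(L_1,L_2) = ρ·SD(L_1)·SD(L_2) = 0.2·11·17 = 37.4
cov(0.5L_1 - 1.5L_2, 0.5L_1 - L_2) = (0.5)(0.5)Var(L_1) + (-1.5)(-1)Var(L_2) + [(0.5)(-1) + (-1.5)(0.5)]cov(L_1,L_2)
= 0.25·121 + 1.5·289 + -1.25·37.4 = 417

417.000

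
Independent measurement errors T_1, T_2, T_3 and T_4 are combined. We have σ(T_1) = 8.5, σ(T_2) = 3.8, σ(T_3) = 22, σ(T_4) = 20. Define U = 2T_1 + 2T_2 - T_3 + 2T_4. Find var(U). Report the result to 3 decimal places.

2430.760

var(T_1) = 72.25, var(T_2) = 14.44, var(T_3) = 484, var(T_4) = 400
By independence, var(U) = (2)²var(T_1) + (2)²var(T_2) + (-1)²var(T_3) + (2)²var(T_4)
= (2)²·72.25 + (2)²·14.44 + (-1)²·484 + (2)²·400 = 2430.76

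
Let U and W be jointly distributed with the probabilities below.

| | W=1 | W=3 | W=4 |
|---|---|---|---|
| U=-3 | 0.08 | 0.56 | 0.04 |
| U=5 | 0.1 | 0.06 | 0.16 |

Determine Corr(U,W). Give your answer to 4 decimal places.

0.0254

E[U] = -0.44,  E[W] = 2.84
E[UW] = -1.16
Cov(U,W) = E[UW] − E[U]E[W] = -1.16 − (-0.44)(2.84) = 0.0896
Var(U) = 13.9264,  Var(W) = 0.8944
ρ = 0.0896 / √(13.9264·0.8944) ≈ 0.0254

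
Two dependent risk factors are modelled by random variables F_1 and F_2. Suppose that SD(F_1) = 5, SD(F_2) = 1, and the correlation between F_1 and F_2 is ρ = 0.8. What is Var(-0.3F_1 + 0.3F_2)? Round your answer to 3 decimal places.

Var(F_1) = (5)² = 25;  Var(F_2) = (1)² = 1
Cov(F_1,F_2) = ρ·SD(F_1)·SD(F_2) = 0.8·5·1 = 4
Var(-0.3F_1 + 0.3F_2) = (-0.3)²·Var(F_1) + (0.3)²·Var(F_2) + 2·(-0.3)·(0.3)·Cov(F_1,F_2)
= 0.09·25 + 0.09·1 + -0.18·4 = 1.62

1.620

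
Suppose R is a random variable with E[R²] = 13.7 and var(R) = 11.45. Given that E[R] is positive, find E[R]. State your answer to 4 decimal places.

1.5000

(E[R])² = E[R²] − var(R) = 13.7 − 11.45 = 2.25
E[R] = √2.25 = 1.5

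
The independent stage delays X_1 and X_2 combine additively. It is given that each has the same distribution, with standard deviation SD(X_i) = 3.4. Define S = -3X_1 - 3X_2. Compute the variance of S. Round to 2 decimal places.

var(X_i) = (3.4)² = 11.56
By independence, var(S) = (-3)²var(X_1) + (-3)²var(X_2)
= (-3)²·11.56 + (-3)²·11.56 = 208.08

208.08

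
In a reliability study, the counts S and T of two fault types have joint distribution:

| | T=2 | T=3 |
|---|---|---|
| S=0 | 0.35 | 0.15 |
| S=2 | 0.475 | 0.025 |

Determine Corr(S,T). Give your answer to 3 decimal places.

-0.329

E[S] = 1,  E[T] = 2.175
E[ST] = 2.05
cov(S,T) = E[ST] − E[S]E[T] = 2.05 − (1)(2.175) = -0.125
Var(S) = 1,  Var(T) = 0.144375
ρ = -0.125 / √(1·0.144375) ≈ -0.329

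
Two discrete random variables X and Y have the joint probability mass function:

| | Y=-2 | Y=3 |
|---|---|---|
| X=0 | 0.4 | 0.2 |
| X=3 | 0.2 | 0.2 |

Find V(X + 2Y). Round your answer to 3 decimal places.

28.560

E[X] = 1.2,  E[Y] = 0,  E[XY] = 0.6
V(X) = 3.6 − (1.2)² = 2.16;  V(Y) = 6 − (0)² = 6
Cov(X,Y) = 0.6 − (1.2)(0) = 0.6
V(X + 2Y) = (1)²·2.16 + (2)²·6 + 2·(1)·(2)·0.6 = 28.56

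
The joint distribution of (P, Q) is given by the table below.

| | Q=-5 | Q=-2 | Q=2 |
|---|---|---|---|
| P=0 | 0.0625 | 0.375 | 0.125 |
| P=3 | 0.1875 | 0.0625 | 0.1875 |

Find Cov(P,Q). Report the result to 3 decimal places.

E[P] = 1.3125,  E[Q] = -1.5
E[PQ] = -2.0625
Cov(P,Q) = E[PQ] − E[P]E[Q] = -2.0625 − (1.3125)(-1.5) = -0.09375

-0.094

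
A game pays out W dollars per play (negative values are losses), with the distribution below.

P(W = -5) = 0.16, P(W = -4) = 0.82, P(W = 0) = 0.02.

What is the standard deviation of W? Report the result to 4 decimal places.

E[W] = (-5)(0.16) + (-4)(0.82) + (0)(0.02) = -4.08
E[W²] = (-5)²(0.16) + (-4)²(0.82) + (0)²(0.02) = 17.12
Var(W) = E[W²] − (E[W])² = 17.12 − (-4.08)² = 0.4736
σ(W) = √0.4736 ≈ 0.6882

0.6882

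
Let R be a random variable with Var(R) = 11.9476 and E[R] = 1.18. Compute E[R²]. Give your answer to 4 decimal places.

E[R²] = Var(R) + (E[R])² = 11.9476 + (1.18)² = 13.34

13.3400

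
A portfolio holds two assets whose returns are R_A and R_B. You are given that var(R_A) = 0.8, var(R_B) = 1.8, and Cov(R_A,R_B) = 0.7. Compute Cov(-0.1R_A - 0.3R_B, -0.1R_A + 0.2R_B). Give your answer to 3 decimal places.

Cov(-0.1R_A - 0.3R_B, -0.1R_A + 0.2R_B) = (-0.1)(-0.1)var(R_A) + (-0.3)(0.2)var(R_B) + [(-0.1)(0.2) + (-0.3)(-0.1)]Cov(R_A,R_B)
= 0.01·0.8 + -0.06·1.8 + 0.01·0.7 = -0.093

-0.093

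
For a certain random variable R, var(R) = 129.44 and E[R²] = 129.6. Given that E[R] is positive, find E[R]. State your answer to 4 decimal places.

(E[R])² = E[R²] − var(R) = 129.6 − 129.44 = 0.16
E[R] = √0.16 = 0.4

0.4000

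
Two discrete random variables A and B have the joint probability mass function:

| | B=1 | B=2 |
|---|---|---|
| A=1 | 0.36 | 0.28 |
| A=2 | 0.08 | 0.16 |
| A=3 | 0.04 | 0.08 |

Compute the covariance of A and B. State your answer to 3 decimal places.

0.070

E[A] = 1.48,  E[B] = 1.52
E[AB] = 2.32
cov(A,B) = E[AB] − E[A]E[B] = 2.32 − (1.48)(1.52) = 0.0704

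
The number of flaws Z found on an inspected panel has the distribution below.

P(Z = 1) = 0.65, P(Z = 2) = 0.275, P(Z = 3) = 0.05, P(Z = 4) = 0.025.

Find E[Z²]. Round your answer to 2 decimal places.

2.60

E[Z²] = (1)²(0.65) + (2)²(0.275) + (3)²(0.05) + (4)²(0.025) = 2.6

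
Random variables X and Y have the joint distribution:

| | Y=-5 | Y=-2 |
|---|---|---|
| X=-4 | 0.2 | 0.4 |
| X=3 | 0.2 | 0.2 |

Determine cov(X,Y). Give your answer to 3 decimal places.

E[X] = -1.2,  E[Y] = -3.2
E[XY] = 3
cov(X,Y) = E[XY] − E[X]E[Y] = 3 − (-1.2)(-3.2) = -0.84

-0.840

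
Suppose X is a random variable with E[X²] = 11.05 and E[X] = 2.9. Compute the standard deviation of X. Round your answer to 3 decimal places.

V(X) = 11.05 − (2.9)² = 2.64
SD(X) = √2.64 ≈ 1.625

1.625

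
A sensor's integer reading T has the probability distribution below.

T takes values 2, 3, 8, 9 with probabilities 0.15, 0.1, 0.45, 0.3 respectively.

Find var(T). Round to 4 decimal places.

E[T] = (2)(0.15) + (3)(0.1) + (8)(0.45) + (9)(0.3) = 6.9
E[T²] = (2)²(0.15) + (3)²(0.1) + (8)²(0.45) + (9)²(0.3) = 54.6
var(T) = E[T²] − (E[T])² = 54.6 − (6.9)² = 6.99

6.9900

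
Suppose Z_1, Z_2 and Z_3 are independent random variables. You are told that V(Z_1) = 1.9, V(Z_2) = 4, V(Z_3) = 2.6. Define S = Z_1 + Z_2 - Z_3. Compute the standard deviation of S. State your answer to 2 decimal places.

2.92

By independence, V(S) = (1)²V(Z_1) + (1)²V(Z_2) + (-1)²V(Z_3)
= (1)²·1.9 + (1)²·4 + (-1)²·2.6 = 8.5
SD(S) = √8.5 ≈ 2.92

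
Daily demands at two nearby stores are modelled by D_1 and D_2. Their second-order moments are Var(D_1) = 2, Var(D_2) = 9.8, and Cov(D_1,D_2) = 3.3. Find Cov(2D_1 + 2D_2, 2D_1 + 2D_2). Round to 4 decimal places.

73.6000

Cov(2D_1 + 2D_2, 2D_1 + 2D_2) = (2)(2)Var(D_1) + (2)(2)Var(D_2) + [(2)(2) + (2)(2)]Cov(D_1,D_2)
= 4·2 + 4·9.8 + 8·3.3 = 73.6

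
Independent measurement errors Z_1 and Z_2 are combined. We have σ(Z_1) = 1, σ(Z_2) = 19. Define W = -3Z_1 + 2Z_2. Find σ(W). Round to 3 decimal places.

Var(Z_1) = 1, Var(Z_2) = 361
By independence, Var(W) = (-3)²Var(Z_1) + (2)²Var(Z_2)
= (-3)²·1 + (2)²·361 = 1453
σ(W) = √1453 ≈ 38.118

38.118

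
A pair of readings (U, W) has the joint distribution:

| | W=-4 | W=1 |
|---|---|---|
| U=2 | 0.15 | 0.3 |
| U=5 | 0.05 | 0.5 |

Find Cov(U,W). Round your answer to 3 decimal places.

0.900

E[U] = 3.65,  E[W] = 0
E[UW] = 0.9
Cov(U,W) = E[UW] − E[U]E[W] = 0.9 − (3.65)(0) = 0.9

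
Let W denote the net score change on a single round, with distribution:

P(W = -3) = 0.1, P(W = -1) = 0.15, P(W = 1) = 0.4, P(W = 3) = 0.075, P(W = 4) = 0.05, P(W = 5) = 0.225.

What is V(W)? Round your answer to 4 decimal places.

6.3000

E[W] = (-3)(0.1) + (-1)(0.15) + (1)(0.4) + (3)(0.075) + (4)(0.05) + (5)(0.225) = 1.5
E[W²] = (-3)²(0.1) + (-1)²(0.15) + (1)²(0.4) + (3)²(0.075) + (4)²(0.05) + (5)²(0.225) = 8.55
V(W) = E[W²] − (E[W])² = 8.55 − (1.5)² = 6.3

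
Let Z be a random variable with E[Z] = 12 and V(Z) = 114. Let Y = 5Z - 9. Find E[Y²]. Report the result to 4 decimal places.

5451.0000

E[5Z - 9] = 5·12 − 9 = 51
V(5Z - 9) = (5)²·114 = 2850
E[Y²] = V(Y) + (E[Y])² = 2850 + (51)² = 5451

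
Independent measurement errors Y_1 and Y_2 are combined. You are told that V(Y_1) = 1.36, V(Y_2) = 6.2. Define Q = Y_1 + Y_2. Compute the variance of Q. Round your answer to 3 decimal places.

7.560

By independence, V(Q) = (1)²V(Y_1) + (1)²V(Y_2)
= (1)²·1.36 + (1)²·6.2 = 7.56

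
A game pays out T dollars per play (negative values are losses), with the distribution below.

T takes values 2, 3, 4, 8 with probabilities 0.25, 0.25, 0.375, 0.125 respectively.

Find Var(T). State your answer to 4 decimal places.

E[T] = (2)(0.25) + (3)(0.25) + (4)(0.375) + (8)(0.125) = 3.75
E[T²] = (2)²(0.25) + (3)²(0.25) + (4)²(0.375) + (8)²(0.125) = 17.25
Var(T) = E[T²] − (E[T])² = 17.25 − (3.75)² = 3.1875

3.1875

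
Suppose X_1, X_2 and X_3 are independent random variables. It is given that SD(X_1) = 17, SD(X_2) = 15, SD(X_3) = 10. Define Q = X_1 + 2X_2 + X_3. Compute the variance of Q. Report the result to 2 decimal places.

1289.00

V(X_1) = 289, V(X_2) = 225, V(X_3) = 100
By independence, V(Q) = (1)²V(X_1) + (2)²V(X_2) + (1)²V(X_3)
= (1)²·289 + (2)²·225 + (1)²·100 = 1289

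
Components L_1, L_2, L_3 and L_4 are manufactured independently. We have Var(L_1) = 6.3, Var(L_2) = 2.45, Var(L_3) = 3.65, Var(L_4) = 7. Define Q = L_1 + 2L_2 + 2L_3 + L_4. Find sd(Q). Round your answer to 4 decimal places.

6.1400

By independence, Var(Q) = (1)²Var(L_1) + (2)²Var(L_2) + (2)²Var(L_3) + (1)²Var(L_4)
= (1)²·6.3 + (2)²·2.45 + (2)²·3.65 + (1)²·7 = 37.7
sd(Q) = √37.7 ≈ 6.1400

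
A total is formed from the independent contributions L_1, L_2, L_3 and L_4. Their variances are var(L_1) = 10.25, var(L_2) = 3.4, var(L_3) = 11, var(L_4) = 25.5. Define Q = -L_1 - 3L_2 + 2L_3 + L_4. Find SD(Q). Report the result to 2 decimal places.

By independence, var(Q) = (-1)²var(L_1) + (-3)²var(L_2) + (2)²var(L_3) + (1)²var(L_4)
= (-1)²·10.25 + (-3)²·3.4 + (2)²·11 + (1)²·25.5 = 110.35
SD(Q) = √110.35 ≈ 10.50

10.50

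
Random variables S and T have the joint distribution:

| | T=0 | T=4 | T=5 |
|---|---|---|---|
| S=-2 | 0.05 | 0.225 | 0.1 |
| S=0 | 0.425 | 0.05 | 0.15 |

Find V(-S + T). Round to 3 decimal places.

E[S] = -0.75,  E[T] = 2.35,  E[ST] = -2.8
V(S) = 1.5 − (-0.75)² = 0.9375;  V(T) = 10.65 − (2.35)² = 5.1275
Cov(S,T) = -2.8 − (-0.75)(2.35) = -1.0375
V(-S + T) = (-1)²·0.9375 + (1)²·5.1275 + 2·(-1)·(1)·-1.0375 = 8.14

8.140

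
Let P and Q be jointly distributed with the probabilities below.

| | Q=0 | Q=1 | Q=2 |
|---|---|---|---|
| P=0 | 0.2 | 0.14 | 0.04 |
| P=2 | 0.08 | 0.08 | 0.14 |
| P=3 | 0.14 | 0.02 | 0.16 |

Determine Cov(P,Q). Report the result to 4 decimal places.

0.3048

E[P] = 1.56,  E[Q] = 0.92
E[PQ] = 1.74
Cov(P,Q) = E[PQ] − E[P]E[Q] = 1.74 − (1.56)(0.92) = 0.3048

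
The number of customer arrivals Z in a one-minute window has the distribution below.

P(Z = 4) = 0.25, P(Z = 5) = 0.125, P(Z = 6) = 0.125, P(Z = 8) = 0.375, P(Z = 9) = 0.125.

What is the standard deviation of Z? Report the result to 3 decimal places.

1.871

E[Z] = (4)(0.25) + (5)(0.125) + (6)(0.125) + (8)(0.375) + (9)(0.125) = 6.5
E[Z²] = (4)²(0.25) + (5)²(0.125) + (6)²(0.125) + (8)²(0.375) + (9)²(0.125) = 45.75
var(Z) = E[Z²] − (E[Z])² = 45.75 − (6.5)² = 3.5
SD(Z) = √3.5 ≈ 1.871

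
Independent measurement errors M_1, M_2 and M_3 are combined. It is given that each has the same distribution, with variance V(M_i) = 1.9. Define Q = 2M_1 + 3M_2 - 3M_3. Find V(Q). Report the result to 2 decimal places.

By independence, V(Q) = (2)²V(M_1) + (3)²V(M_2) + (-3)²V(M_3)
= (2)²·1.9 + (3)²·1.9 + (-3)²·1.9 = 41.8

41.80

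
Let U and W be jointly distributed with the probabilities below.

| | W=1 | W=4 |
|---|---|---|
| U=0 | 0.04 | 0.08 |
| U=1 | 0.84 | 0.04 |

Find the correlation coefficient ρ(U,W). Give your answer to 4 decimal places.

E[U] = 0.88,  E[W] = 1.36
E[UW] = 1
Cov(U,W) = E[UW] − E[U]E[W] = 1 − (0.88)(1.36) = -0.1968
Var(U) = 0.1056,  Var(W) = 0.9504
ρ = -0.1968 / √(0.1056·0.9504) ≈ -0.6212

-0.6212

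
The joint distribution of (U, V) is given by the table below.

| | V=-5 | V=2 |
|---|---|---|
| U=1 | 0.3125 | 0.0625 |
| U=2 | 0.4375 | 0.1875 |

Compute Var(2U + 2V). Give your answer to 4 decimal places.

E[U] = 1.625,  E[V] = -3.25,  E[UV] = -5.0625
Var(U) = 2.875 − (1.625)² = 0.234375;  Var(V) = 19.75 − (-3.25)² = 9.1875
cov(U,V) = -5.0625 − (1.625)(-3.25) = 0.21875
Var(2U + 2V) = (2)²·0.234375 + (2)²·9.1875 + 2·(2)·(2)·0.21875 = 39.4375

39.4375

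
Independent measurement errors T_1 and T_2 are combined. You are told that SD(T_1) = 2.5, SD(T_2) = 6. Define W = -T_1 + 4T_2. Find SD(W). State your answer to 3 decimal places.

Var(T_1) = 6.25, Var(T_2) = 36
By independence, Var(W) = (-1)²Var(T_1) + (4)²Var(T_2)
= (-1)²·6.25 + (4)²·36 = 582.25
SD(W) = √582.25 ≈ 24.130

24.130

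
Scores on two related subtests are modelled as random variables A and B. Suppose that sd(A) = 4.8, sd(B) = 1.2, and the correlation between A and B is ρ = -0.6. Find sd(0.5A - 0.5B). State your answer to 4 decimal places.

V(A) = (4.8)² = 23.04;  V(B) = (1.2)² = 1.44
cov(A,B) = ρ·sd(A)·sd(B) = -0.6·4.8·1.2 = -3.456
V(0.5A - 0.5B) = (0.5)²·V(A) + (-0.5)²·V(B) + 2·(0.5)·(-0.5)·cov(A,B)
= 0.25·23.04 + 0.25·1.44 + -0.5·-3.456 = 7.848
sd(0.5A - 0.5B) = √7.848 ≈ 2.8014

2.8014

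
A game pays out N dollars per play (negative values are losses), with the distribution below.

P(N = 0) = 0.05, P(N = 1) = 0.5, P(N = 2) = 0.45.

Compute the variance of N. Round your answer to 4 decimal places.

0.3400

E[N] = (0)(0.05) + (1)(0.5) + (2)(0.45) = 1.4
E[N²] = (0)²(0.05) + (1)²(0.5) + (2)²(0.45) = 2.3
Var(N) = E[N²] − (E[N])² = 2.3 − (1.4)² = 0.34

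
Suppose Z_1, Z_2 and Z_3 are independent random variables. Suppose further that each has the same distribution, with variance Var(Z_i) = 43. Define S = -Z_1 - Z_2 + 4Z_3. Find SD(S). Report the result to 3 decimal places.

By independence, Var(S) = (-1)²Var(Z_1) + (-1)²Var(Z_2) + (4)²Var(Z_3)
= (-1)²·43 + (-1)²·43 + (4)²·43 = 774
SD(S) = √774 ≈ 27.821

27.821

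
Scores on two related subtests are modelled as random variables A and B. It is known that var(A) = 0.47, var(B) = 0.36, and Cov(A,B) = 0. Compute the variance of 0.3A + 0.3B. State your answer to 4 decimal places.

0.0747

var(0.3A + 0.3B) = (0.3)²·var(A) + (0.3)²·var(B) + 2·(0.3)·(0.3)·Cov(A,B)
= 0.09·0.47 + 0.09·0.36 + 0.18·0 = 0.0747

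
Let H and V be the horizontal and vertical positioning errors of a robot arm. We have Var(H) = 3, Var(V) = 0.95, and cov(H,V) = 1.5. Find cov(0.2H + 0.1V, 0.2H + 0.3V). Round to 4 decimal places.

0.2685

cov(0.2H + 0.1V, 0.2H + 0.3V) = (0.2)(0.2)Var(H) + (0.1)(0.3)Var(V) + [(0.2)(0.3) + (0.1)(0.2)]cov(H,V)
= 0.04·3 + 0.03·0.95 + 0.08·1.5 = 0.2685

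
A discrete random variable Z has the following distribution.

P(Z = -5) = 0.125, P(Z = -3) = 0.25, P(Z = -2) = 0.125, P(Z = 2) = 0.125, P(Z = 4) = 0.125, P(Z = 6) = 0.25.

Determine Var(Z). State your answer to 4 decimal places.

E[Z] = (-5)(0.125) + (-3)(0.25) + (-2)(0.125) + (2)(0.125) + (4)(0.125) + (6)(0.25) = 0.625
E[Z²] = (-5)²(0.125) + (-3)²(0.25) + (-2)²(0.125) + (2)²(0.125) + (4)²(0.125) + (6)²(0.25) = 17.375
Var(Z) = E[Z²] − (E[Z])² = 17.375 − (0.625)² = 16.984375

16.9844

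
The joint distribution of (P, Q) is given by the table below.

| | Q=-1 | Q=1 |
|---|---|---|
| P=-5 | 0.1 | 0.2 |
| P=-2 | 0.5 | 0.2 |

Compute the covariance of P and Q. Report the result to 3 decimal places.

-0.480

E[P] = -2.9,  E[Q] = -0.2
E[PQ] = 0.1
Cov(P,Q) = E[PQ] − E[P]E[Q] = 0.1 − (-2.9)(-0.2) = -0.48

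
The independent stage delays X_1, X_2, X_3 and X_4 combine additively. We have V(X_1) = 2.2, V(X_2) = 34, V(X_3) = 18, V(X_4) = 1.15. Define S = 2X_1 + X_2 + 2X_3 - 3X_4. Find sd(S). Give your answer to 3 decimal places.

By independence, V(S) = (2)²V(X_1) + (1)²V(X_2) + (2)²V(X_3) + (-3)²V(X_4)
= (2)²·2.2 + (1)²·34 + (2)²·18 + (-3)²·1.15 = 125.15
sd(S) = √125.15 ≈ 11.187

11.187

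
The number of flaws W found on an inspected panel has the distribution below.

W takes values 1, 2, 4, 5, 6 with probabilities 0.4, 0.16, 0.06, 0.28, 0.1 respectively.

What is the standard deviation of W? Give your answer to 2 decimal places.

1.96

E[W] = (1)(0.4) + (2)(0.16) + (4)(0.06) + (5)(0.28) + (6)(0.1) = 2.96
E[W²] = (1)²(0.4) + (2)²(0.16) + (4)²(0.06) + (5)²(0.28) + (6)²(0.1) = 12.6
Var(W) = E[W²] − (E[W])² = 12.6 − (2.96)² = 3.8384
sd(W) = √3.8384 ≈ 1.96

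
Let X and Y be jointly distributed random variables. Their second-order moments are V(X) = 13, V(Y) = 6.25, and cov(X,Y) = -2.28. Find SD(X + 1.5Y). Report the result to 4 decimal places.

4.4969

V(X + 1.5Y) = (1)²·V(X) + (1.5)²·V(Y) + 2·(1)·(1.5)·cov(X,Y)
= 1·13 + 2.25·6.25 + 3·-2.28 = 20.2225
SD(X + 1.5Y) = √20.2225 ≈ 4.4969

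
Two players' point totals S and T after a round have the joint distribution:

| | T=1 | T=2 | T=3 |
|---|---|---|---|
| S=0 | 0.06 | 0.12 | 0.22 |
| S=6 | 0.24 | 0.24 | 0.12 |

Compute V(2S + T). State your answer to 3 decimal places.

31.742

E[S] = 3.6,  E[T] = 2.04,  E[ST] = 6.48
V(S) = 21.6 − (3.6)² = 8.64;  V(T) = 4.8 − (2.04)² = 0.6384
Cov(S,T) = 6.48 − (3.6)(2.04) = -0.864
V(2S + T) = (2)²·8.64 + (1)²·0.6384 + 2·(2)·(1)·-0.864 = 31.7424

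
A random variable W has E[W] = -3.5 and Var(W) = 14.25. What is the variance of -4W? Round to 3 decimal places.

Var(-4W) = (-4)²·Var(W) = 16·14.25 = 228

228.000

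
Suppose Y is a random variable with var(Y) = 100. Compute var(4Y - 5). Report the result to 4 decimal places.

var(4Y - 5) = (4)²·var(Y) = 16·100 = 1600

1600.0000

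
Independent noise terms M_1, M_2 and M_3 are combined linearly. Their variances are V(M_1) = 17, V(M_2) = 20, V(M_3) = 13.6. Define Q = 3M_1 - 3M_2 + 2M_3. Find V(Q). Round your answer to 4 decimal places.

By independence, V(Q) = (3)²V(M_1) + (-3)²V(M_2) + (2)²V(M_3)
= (3)²·17 + (-3)²·20 + (2)²·13.6 = 387.4

387.4000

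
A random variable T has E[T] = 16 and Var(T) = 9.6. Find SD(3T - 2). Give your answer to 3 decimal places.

9.295

Var(3T - 2) = (3)²·9.6 = 86.4
SD(3T - 2) = √86.4 ≈ 9.295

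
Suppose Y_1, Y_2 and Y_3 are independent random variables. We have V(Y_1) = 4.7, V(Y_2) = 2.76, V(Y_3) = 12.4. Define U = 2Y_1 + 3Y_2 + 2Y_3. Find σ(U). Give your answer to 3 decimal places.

9.656

By independence, V(U) = (2)²V(Y_1) + (3)²V(Y_2) + (2)²V(Y_3)
= (2)²·4.7 + (3)²·2.76 + (2)²·12.4 = 93.24
σ(U) = √93.24 ≈ 9.656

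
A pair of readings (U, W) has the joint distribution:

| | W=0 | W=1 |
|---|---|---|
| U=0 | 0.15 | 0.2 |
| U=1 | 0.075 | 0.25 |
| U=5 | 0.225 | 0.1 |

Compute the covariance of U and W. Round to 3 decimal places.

-0.323

E[U] = 1.95,  E[W] = 0.55
E[UW] = 0.75
Cov(U,W) = E[UW] − E[U]E[W] = 0.75 − (1.95)(0.55) = -0.3225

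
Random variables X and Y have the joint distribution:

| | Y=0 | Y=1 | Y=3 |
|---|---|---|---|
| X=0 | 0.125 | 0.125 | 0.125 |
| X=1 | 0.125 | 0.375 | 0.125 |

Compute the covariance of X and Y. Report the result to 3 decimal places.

E[X] = 0.625,  E[Y] = 1.25
E[XY] = 0.75
Cov(X,Y) = E[XY] − E[X]E[Y] = 0.75 − (0.625)(1.25) = -0.03125

-0.031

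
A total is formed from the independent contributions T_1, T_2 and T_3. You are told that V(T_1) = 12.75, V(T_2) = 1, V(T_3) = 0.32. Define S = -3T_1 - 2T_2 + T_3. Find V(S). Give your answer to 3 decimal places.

119.070

By independence, V(S) = (-3)²V(T_1) + (-2)²V(T_2) + (1)²V(T_3)
= (-3)²·12.75 + (-2)²·1 + (1)²·0.32 = 119.07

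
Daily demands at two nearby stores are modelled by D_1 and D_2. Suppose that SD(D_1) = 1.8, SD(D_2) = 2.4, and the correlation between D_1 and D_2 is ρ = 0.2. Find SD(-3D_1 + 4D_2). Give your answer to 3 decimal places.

V(D_1) = (1.8)² = 3.24;  V(D_2) = (2.4)² = 5.76
Cov(D_1,D_2) = ρ·SD(D_1)·SD(D_2) = 0.2·1.8·2.4 = 0.864
V(-3D_1 + 4D_2) = (-3)²·V(D_1) + (4)²·V(D_2) + 2·(-3)·(4)·Cov(D_1,D_2)
= 9·3.24 + 16·5.76 + -24·0.864 = 100.584
SD(-3D_1 + 4D_2) = √100.584 ≈ 10.029

10.029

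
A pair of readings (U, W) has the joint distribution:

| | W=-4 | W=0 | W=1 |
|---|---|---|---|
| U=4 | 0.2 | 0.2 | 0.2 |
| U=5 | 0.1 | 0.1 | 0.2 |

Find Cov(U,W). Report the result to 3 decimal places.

0.120

E[U] = 4.4,  E[W] = -0.8
E[UW] = -3.4
Cov(U,W) = E[UW] − E[U]E[W] = -3.4 − (4.4)(-0.8) = 0.12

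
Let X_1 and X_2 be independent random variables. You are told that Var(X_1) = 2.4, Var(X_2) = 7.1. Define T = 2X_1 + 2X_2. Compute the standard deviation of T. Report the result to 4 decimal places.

By independence, Var(T) = (2)²Var(X_1) + (2)²Var(X_2)
= (2)²·2.4 + (2)²·7.1 = 38
σ(T) = √38 ≈ 6.1644

6.1644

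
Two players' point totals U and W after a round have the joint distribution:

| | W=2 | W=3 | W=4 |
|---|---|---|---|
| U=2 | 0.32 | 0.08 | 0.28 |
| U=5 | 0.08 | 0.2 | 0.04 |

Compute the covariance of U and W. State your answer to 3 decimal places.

E[U] = 2.96,  E[W] = 2.92
E[UW] = 8.6
cov(U,W) = E[UW] − E[U]E[W] = 8.6 − (2.96)(2.92) = -0.0432

-0.043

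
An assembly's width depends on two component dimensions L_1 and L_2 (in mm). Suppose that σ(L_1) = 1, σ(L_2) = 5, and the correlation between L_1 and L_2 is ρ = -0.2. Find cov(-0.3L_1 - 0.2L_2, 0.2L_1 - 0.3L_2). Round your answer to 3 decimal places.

1.390

var(L_1) = (1)² = 1;  var(L_2) = (5)² = 25
cov(L_1,L_2) = ρ·σ(L_1)·σ(L_2) = -0.2·1·5 = -1
cov(-0.3L_1 - 0.2L_2, 0.2L_1 - 0.3L_2) = (-0.3)(0.2)var(L_1) + (-0.2)(-0.3)var(L_2) + [(-0.3)(-0.3) + (-0.2)(0.2)]cov(L_1,L_2)
= -0.06·1 + 0.06·25 + 0.05·-1 = 1.39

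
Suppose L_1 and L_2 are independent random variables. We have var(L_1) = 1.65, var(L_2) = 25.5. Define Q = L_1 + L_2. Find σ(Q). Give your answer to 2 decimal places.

By independence, var(Q) = (1)²var(L_1) + (1)²var(L_2)
= (1)²·1.65 + (1)²·25.5 = 27.15
σ(Q) = √27.15 ≈ 5.21

5.21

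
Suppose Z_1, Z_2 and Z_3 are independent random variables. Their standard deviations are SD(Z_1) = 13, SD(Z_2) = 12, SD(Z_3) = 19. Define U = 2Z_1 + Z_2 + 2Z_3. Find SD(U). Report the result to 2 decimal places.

47.58

var(Z_1) = 169, var(Z_2) = 144, var(Z_3) = 361
By independence, var(U) = (2)²var(Z_1) + (1)²var(Z_2) + (2)²var(Z_3)
= (2)²·169 + (1)²·144 + (2)²·361 = 2264
SD(U) = √2264 ≈ 47.58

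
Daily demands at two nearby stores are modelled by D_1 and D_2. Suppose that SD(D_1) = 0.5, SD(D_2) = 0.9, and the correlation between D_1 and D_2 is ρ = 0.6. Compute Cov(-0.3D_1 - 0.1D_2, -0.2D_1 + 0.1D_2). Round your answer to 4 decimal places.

Var(D_1) = (0.5)² = 0.25;  Var(D_2) = (0.9)² = 0.81
Cov(D_1,D_2) = ρ·SD(D_1)·SD(D_2) = 0.6·0.5·0.9 = 0.27
Cov(-0.3D_1 - 0.1D_2, -0.2D_1 + 0.1D_2) = (-0.3)(-0.2)Var(D_1) + (-0.1)(0.1)Var(D_2) + [(-0.3)(0.1) + (-0.1)(-0.2)]Cov(D_1,D_2)
= 0.06·0.25 + -0.01·0.81 + -0.01·0.27 = 0.0042

0.0042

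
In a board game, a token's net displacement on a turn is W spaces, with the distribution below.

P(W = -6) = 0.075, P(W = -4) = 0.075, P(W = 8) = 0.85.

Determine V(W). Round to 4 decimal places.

E[W] = (-6)(0.075) + (-4)(0.075) + (8)(0.85) = 6.05
E[W²] = (-6)²(0.075) + (-4)²(0.075) + (8)²(0.85) = 58.3
V(W) = E[W²] − (E[W])² = 58.3 − (6.05)² = 21.6975

21.6975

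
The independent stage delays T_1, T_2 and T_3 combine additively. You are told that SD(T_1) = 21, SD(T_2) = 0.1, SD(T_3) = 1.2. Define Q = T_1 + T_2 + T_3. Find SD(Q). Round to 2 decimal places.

21.03

var(T_1) = 441, var(T_2) = 0.01, var(T_3) = 1.44
By independence, var(Q) = (1)²var(T_1) + (1)²var(T_2) + (1)²var(T_3)
= (1)²·441 + (1)²·0.01 + (1)²·1.44 = 442.45
SD(Q) = √442.45 ≈ 21.03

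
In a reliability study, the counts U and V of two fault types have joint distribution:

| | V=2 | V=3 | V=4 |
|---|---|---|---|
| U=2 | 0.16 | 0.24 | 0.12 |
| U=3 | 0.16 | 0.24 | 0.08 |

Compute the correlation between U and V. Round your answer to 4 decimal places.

E[U] = 2.48,  E[V] = 2.88
E[UV] = 7.12
Cov(U,V) = E[UV] − E[U]E[V] = 7.12 − (2.48)(2.88) = -0.0224
var(U) = 0.2496,  var(V) = 0.5056
ρ = -0.0224 / √(0.2496·0.5056) ≈ -0.0631

-0.0631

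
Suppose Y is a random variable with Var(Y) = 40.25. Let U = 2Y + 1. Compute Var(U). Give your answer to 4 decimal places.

161.0000

Var(2Y + 1) = (2)²·Var(Y) = 4·40.25 = 161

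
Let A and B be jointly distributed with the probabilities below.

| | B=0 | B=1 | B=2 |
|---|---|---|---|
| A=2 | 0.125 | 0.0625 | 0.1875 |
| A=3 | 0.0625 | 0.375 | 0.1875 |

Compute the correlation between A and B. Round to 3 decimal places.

E[A] = 2.625,  E[B] = 1.1875
E[AB] = 3.125
Cov(A,B) = E[AB] − E[A]E[B] = 3.125 − (2.625)(1.1875) = 0.0078125
Var(A) = 0.234375,  Var(B) = 0.52734375
ρ = 0.0078125 / √(0.234375·0.52734375) ≈ 0.022

0.022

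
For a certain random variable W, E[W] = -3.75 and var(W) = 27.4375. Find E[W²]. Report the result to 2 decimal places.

41.50

E[W²] = var(W) + (E[W])² = 27.4375 + (-3.75)² = 41.5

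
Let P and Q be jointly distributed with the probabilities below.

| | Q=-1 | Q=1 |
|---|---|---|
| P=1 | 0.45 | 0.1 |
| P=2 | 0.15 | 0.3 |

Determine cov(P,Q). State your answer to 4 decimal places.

0.2400

E[P] = 1.45,  E[Q] = -0.2
E[PQ] = -0.05
cov(P,Q) = E[PQ] − E[P]E[Q] = -0.05 − (1.45)(-0.2) = 0.24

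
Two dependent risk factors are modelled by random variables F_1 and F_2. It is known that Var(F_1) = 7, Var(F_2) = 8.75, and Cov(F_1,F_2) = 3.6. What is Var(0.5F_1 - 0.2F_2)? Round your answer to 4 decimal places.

Var(0.5F_1 - 0.2F_2) = (0.5)²·Var(F_1) + (-0.2)²·Var(F_2) + 2·(0.5)·(-0.2)·Cov(F_1,F_2)
= 0.25·7 + 0.04·8.75 + -0.2·3.6 = 1.38

1.3800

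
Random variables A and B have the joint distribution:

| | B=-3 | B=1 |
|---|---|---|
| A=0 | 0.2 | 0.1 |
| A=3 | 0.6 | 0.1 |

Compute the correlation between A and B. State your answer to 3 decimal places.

-0.218

E[A] = 2.1,  E[B] = -2.2
E[AB] = -5.1
cov(A,B) = E[AB] − E[A]E[B] = -5.1 − (2.1)(-2.2) = -0.48
V(A) = 1.89,  V(B) = 2.56
ρ = -0.48 / √(1.89·2.56) ≈ -0.218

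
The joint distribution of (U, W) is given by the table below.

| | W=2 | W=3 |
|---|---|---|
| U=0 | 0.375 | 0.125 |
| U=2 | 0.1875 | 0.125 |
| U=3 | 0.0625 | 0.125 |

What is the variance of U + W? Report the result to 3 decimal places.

E[U] = 1.1875,  E[W] = 2.375,  E[UW] = 3
Var(U) = 2.9375 − (1.1875)² = 1.52734375;  Var(W) = 5.875 − (2.375)² = 0.234375
Cov(U,W) = 3 − (1.1875)(2.375) = 0.1796875
Var(U + W) = (1)²·1.52734375 + (1)²·0.234375 + 2·(1)·(1)·0.1796875 = 2.12109375

2.121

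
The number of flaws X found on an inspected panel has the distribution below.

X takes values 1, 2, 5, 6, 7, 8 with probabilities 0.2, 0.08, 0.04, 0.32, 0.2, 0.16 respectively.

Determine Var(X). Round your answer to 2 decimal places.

6.45

E[X] = (1)(0.2) + (2)(0.08) + (5)(0.04) + (6)(0.32) + (7)(0.2) + (8)(0.16) = 5.16
E[X²] = (1)²(0.2) + (2)²(0.08) + (5)²(0.04) + (6)²(0.32) + (7)²(0.2) + (8)²(0.16) = 33.08
Var(X) = E[X²] − (E[X])² = 33.08 − (5.16)² = 6.4544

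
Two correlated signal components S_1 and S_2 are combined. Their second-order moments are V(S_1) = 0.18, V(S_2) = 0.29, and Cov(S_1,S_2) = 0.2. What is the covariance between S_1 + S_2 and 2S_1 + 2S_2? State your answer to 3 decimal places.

1.740

Cov(S_1 + S_2, 2S_1 + 2S_2) = (1)(2)V(S_1) + (1)(2)V(S_2) + [(1)(2) + (1)(2)]Cov(S_1,S_2)
= 2·0.18 + 2·0.29 + 4·0.2 = 1.74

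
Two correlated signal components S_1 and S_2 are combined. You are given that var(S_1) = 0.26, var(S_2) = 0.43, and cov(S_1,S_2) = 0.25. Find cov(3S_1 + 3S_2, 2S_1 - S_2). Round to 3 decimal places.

cov(3S_1 + 3S_2, 2S_1 - S_2) = (3)(2)var(S_1) + (3)(-1)var(S_2) + [(3)(-1) + (3)(2)]cov(S_1,S_2)
= 6·0.26 + -3·0.43 + 3·0.25 = 1.02

1.020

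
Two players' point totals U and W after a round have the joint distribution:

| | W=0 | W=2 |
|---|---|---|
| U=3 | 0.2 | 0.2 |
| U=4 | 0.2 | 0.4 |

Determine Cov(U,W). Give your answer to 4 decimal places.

0.0800

E[U] = 3.6,  E[W] = 1.2
E[UW] = 4.4
Cov(U,W) = E[UW] − E[U]E[W] = 4.4 − (3.6)(1.2) = 0.08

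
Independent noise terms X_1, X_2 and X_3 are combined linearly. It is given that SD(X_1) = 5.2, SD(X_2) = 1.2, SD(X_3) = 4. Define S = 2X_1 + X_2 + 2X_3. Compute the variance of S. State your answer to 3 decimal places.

Var(X_1) = 27.04, Var(X_2) = 1.44, Var(X_3) = 16
By independence, Var(S) = (2)²Var(X_1) + (1)²Var(X_2) + (2)²Var(X_3)
= (2)²·27.04 + (1)²·1.44 + (2)²·16 = 173.6

173.600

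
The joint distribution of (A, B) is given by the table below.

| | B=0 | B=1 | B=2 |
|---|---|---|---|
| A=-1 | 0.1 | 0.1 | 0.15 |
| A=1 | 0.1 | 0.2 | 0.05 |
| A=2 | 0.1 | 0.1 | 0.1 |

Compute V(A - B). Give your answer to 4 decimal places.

E[A] = 0.6,  E[B] = 1,  E[AB] = 0.5
V(A) = 1.9 − (0.6)² = 1.54;  V(B) = 1.6 − (1)² = 0.6
cov(A,B) = 0.5 − (0.6)(1) = -0.1
V(A - B) = (1)²·1.54 + (-1)²·0.6 + 2·(1)·(-1)·-0.1 = 2.34

2.3400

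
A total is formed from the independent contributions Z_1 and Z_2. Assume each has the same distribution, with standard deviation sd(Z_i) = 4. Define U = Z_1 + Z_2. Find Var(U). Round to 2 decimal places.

32.00

Var(Z_i) = (4)² = 16
By independence, Var(U) = (1)²Var(Z_1) + (1)²Var(Z_2)
= (1)²·16 + (1)²·16 = 32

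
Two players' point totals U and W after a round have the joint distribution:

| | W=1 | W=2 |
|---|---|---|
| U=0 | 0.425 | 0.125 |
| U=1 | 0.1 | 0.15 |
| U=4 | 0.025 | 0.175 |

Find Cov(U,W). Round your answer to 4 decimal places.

0.3775

E[U] = 1.05,  E[W] = 1.45
E[UW] = 1.9
Cov(U,W) = E[UW] − E[U]E[W] = 1.9 − (1.05)(1.45) = 0.3775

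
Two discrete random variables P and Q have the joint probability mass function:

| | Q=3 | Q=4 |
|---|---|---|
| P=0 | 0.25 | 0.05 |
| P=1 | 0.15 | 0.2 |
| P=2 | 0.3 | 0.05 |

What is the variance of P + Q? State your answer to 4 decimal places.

0.8275

E[P] = 1.05,  E[Q] = 3.3,  E[PQ] = 3.45
V(P) = 1.75 − (1.05)² = 0.6475;  V(Q) = 11.1 − (3.3)² = 0.21
Cov(P,Q) = 3.45 − (1.05)(3.3) = -0.015
V(P + Q) = (1)²·0.6475 + (1)²·0.21 + 2·(1)·(1)·-0.015 = 0.8275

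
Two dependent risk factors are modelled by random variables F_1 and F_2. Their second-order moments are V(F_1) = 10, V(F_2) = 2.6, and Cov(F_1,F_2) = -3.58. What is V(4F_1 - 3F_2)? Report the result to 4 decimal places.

V(4F_1 - 3F_2) = (4)²·V(F_1) + (-3)²·V(F_2) + 2·(4)·(-3)·Cov(F_1,F_2)
= 16·10 + 9·2.6 + -24·-3.58 = 269.32

269.3200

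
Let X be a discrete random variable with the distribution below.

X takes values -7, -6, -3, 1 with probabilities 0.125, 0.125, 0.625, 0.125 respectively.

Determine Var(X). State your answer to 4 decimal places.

4.9844

E[X] = (-7)(0.125) + (-6)(0.125) + (-3)(0.625) + (1)(0.125) = -3.375
E[X²] = (-7)²(0.125) + (-6)²(0.125) + (-3)²(0.625) + (1)²(0.125) = 16.375
Var(X) = E[X²] − (E[X])² = 16.375 − (-3.375)² = 4.984375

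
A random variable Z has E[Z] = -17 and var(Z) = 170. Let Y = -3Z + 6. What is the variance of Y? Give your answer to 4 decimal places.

var(-3Z + 6) = (-3)²·var(Z) = 9·170 = 1530

1530.0000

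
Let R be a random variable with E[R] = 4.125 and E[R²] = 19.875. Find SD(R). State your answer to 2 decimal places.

1.69

Var(R) = 19.875 − (4.125)² = 2.859375
SD(R) = √2.859375 ≈ 1.69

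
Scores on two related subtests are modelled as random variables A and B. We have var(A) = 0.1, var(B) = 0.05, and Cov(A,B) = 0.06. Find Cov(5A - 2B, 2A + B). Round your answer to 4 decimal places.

0.9600

Cov(5A - 2B, 2A + B) = (5)(2)var(A) + (-2)(1)var(B) + [(5)(1) + (-2)(2)]Cov(A,B)
= 10·0.1 + -2·0.05 + 1·0.06 = 0.96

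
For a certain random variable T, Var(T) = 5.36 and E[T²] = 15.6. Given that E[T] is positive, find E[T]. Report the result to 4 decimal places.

(E[T])² = E[T²] − Var(T) = 15.6 − 5.36 = 10.24
E[T] = √10.24 = 3.2

3.2000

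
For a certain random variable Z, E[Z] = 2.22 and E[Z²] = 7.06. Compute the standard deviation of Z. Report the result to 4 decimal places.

1.4600

Var(Z) = 7.06 − (2.22)² = 2.1316
sd(Z) = √2.1316 ≈ 1.4600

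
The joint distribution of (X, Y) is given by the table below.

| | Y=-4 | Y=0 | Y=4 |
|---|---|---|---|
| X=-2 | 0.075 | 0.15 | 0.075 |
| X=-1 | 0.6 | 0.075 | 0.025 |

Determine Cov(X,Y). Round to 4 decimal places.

-0.6900

E[X] = -1.3,  E[Y] = -2.3
E[XY] = 2.3
Cov(X,Y) = E[XY] − E[X]E[Y] = 2.3 − (-1.3)(-2.3) = -0.69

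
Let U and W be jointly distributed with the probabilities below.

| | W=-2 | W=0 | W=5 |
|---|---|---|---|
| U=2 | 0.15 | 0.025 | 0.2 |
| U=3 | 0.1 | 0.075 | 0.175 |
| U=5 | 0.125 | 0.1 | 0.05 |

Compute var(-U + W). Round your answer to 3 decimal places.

13.560

E[U] = 3.175,  E[W] = 1.375,  E[UW] = 3.425
var(U) = 11.525 − (3.175)² = 1.444375;  var(W) = 12.125 − (1.375)² = 10.234375
Cov(U,W) = 3.425 − (3.175)(1.375) = -0.940625
var(-U + W) = (-1)²·1.444375 + (1)²·10.234375 + 2·(-1)·(1)·-0.940625 = 13.56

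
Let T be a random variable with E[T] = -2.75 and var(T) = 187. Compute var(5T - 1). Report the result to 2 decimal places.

4675.00

var(5T - 1) = (5)²·var(T) = 25·187 = 4675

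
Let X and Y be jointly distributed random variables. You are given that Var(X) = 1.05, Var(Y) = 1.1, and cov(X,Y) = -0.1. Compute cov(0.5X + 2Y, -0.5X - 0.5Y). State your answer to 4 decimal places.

cov(0.5X + 2Y, -0.5X - 0.5Y) = (0.5)(-0.5)Var(X) + (2)(-0.5)Var(Y) + [(0.5)(-0.5) + (2)(-0.5)]cov(X,Y)
= -0.25·1.05 + -1·1.1 + -1.25·-0.1 = -1.2375

-1.2375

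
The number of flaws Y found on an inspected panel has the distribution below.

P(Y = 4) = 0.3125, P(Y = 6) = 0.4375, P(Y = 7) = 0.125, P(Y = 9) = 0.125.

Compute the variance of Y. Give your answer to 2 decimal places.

E[Y] = (4)(0.3125) + (6)(0.4375) + (7)(0.125) + (9)(0.125) = 5.875
E[Y²] = (4)²(0.3125) + (6)²(0.4375) + (7)²(0.125) + (9)²(0.125) = 37
var(Y) = E[Y²] − (E[Y])² = 37 − (5.875)² = 2.484375

2.48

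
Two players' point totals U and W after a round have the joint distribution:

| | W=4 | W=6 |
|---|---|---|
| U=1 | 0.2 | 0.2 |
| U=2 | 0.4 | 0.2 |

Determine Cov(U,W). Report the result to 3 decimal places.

E[U] = 1.6,  E[W] = 4.8
E[UW] = 7.6
Cov(U,W) = E[UW] − E[U]E[W] = 7.6 − (1.6)(4.8) = -0.08

-0.080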